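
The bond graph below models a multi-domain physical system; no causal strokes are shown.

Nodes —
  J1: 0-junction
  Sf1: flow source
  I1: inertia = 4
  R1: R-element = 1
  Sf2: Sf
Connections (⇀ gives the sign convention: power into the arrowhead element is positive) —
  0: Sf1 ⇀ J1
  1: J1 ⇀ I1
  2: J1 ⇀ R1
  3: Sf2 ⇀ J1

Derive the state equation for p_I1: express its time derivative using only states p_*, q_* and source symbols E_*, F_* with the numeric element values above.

dp_I1/dt = F_Sf1 + F_Sf2 - p_I1/4

#0 stroke at Sf1  (Sf1 fixes flow; stroke at Sf1)
#3 stroke at Sf2  (Sf2 (Sf) sets flow on bond)
#1 stroke at I1  (prefer integral on I1)
#2 stroke at J1  (J1: last free bond brings effort in)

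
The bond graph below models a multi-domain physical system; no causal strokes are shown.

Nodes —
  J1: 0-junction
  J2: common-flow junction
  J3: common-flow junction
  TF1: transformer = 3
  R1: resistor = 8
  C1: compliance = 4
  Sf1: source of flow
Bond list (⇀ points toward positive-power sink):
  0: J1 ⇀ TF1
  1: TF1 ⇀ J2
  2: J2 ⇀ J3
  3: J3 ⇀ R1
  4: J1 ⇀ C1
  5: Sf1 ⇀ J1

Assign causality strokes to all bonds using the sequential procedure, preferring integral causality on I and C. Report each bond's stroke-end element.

bond 0 stroke at TF1
bond 1 stroke at J2
bond 2 stroke at J3
bond 3 stroke at R1
bond 4 stroke at J1
bond 5 stroke at Sf1

β5 stroke→Sf1  (Sf1: flow source, stroke at near end)
β4 stroke→J1  (C1 integral (e out))
β0 stroke→TF1  (common-e at J1 fixed by 4)
β1 stroke→J2  (through TF1, causality passes straight; one stroke at TF1)
β2 stroke→J3  (only one flow-in slot at J2)
β3 stroke→R1  (only one flow-in slot at J3)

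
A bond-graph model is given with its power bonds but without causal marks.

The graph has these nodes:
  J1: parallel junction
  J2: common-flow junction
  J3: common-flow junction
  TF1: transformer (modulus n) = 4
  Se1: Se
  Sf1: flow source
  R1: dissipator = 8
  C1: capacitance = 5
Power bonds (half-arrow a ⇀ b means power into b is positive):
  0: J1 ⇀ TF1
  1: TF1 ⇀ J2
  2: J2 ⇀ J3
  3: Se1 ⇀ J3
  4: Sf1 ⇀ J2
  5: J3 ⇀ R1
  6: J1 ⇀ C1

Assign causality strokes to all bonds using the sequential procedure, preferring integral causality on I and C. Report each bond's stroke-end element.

β0 stroke→TF1
β1 stroke→J2
β2 stroke→J2
β3 stroke→J3
β4 stroke→Sf1
β5 stroke→J3
β6 stroke→J1

β3 stroke at J3  (Se1 (Se) sets effort on bond)
β4 stroke at Sf1  (Sf1 (Sf) sets flow on bond)
β1 stroke at J2  (1-jn J2 has f-setter on 4)
β2 stroke at J2  (J2: bond 4 brought flow, rest push out)
β5 stroke at J3  (J3: bond 2 brought flow, rest push out)
β0 stroke at TF1  (through TF1, causality passes straight; one stroke at TF1)
β6 stroke at J1  (J1: last free bond brings effort in)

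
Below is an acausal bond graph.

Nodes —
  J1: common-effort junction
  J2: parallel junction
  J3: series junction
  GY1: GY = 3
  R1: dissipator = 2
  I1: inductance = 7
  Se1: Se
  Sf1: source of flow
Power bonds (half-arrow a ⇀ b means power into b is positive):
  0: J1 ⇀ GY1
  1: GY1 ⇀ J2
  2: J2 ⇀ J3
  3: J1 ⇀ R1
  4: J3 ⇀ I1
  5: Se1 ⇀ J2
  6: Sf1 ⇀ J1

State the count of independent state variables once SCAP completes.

1  (I1 all integral)

b5 stroke→J2  (Se1 (Se) sets effort on bond)
b6 stroke→Sf1  (Sf1 (Sf) sets flow on bond)
b1 stroke→GY1  (common-e at J2 fixed by 5)
b2 stroke→J3  (J2 effort already set via bond 5)
b4 stroke→I1  (closing 1-jn rule on J3)
b0 stroke→GY1  (GY GY1: same side as bond 1)
b3 stroke→J1  (J1: last free bond brings effort in)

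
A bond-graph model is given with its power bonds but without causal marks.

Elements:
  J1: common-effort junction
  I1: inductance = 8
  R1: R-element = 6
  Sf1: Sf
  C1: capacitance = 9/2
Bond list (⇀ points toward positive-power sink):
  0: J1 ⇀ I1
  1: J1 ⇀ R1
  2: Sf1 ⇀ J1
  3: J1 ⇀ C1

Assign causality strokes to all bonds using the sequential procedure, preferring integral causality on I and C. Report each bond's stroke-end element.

bond 0 stroke at I1
bond 1 stroke at R1
bond 2 stroke at Sf1
bond 3 stroke at J1

#2 |Sf1  (source Sf1 imposes f)
#0 |I1  (I1: I, integral causality)
#3 |J1  (C1 outputs effort q/C1)
#1 |R1  (J1: bond 3 brought effort, rest push out)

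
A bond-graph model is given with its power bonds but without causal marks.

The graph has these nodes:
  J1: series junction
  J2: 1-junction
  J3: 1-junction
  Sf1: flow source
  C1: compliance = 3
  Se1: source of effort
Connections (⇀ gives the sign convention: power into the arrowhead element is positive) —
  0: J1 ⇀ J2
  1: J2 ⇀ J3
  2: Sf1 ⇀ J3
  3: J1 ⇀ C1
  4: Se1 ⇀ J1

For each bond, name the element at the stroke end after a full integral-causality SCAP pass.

bond 2 stroke at Sf1  (Sf1: flow source, stroke at near end)
bond 4 stroke at J1  (Se1: effort source, stroke at far end)
bond 1 stroke at J3  (J3 flow already set via bond 2)
bond 0 stroke at J2  (J2 flow already set via bond 1)
bond 3 stroke at J1  (common-f at J1 fixed by 0)

β0 stroke at J2
β1 stroke at J3
β2 stroke at Sf1
β3 stroke at J1
β4 stroke at J1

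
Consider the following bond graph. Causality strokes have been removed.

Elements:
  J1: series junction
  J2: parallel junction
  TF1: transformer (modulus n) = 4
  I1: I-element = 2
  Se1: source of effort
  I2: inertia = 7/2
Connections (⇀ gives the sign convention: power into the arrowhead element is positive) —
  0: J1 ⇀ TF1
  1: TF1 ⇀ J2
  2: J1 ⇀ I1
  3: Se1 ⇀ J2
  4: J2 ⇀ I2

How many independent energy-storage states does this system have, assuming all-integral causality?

2  (I1, I2 all integral)

#3 →J2  (Se1 (Se) sets effort on bond)
#1 →TF1  (0-jn J2 has e-setter on 3)
#4 →I2  (J2 effort already set via bond 3)
#0 →J1  (TF TF1: opposite of bond 1)
#2 →I1  (only one flow-in slot at J1)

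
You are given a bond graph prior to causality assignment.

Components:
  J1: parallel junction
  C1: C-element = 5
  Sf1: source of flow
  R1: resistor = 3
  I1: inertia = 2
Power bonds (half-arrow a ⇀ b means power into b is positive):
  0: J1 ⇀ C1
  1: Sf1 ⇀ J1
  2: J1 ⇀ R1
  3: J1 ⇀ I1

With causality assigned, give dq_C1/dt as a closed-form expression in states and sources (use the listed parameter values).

dq_C1/dt = F_Sf1 - p_I1/2 - q_C1/15

b1 |Sf1  (Sf1 (Sf) sets flow on bond)
b0 |J1  (C1: C, integral causality)
b2 |R1  (J1 effort already set via bond 0)
b3 |I1  (common-e at J1 fixed by 0)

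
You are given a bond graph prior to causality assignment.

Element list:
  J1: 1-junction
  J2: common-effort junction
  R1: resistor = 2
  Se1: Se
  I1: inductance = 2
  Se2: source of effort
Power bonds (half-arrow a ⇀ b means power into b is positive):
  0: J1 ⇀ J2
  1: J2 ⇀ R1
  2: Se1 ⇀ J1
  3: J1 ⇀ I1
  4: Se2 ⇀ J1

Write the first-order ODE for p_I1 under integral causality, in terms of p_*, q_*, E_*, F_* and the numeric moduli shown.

dp_I1/dt = E_Se1 + E_Se2 - p_I1

bond 2 →J1  (Se1 fixes effort; stroke away)
bond 4 →J1  (Se2 fixes effort; stroke away)
bond 3 →I1  (prefer integral on I1)
bond 0 →J1  (J1 flow already set via bond 3)
bond 1 →J2  (only one effort-in slot at J2)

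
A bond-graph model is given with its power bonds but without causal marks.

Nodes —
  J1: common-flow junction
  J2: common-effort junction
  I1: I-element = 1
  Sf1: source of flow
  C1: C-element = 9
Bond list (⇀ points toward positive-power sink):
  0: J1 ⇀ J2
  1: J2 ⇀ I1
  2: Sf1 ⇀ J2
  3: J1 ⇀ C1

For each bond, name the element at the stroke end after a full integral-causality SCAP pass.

β2 →Sf1  (Sf1: flow source, stroke at near end)
β1 →I1  (I1 integral (f out))
β0 →J2  (closing 0-jn rule on J2)
β3 →J1  (common-f at J1 fixed by 0)

bond 0 →J2
bond 1 →I1
bond 2 →Sf1
bond 3 →J1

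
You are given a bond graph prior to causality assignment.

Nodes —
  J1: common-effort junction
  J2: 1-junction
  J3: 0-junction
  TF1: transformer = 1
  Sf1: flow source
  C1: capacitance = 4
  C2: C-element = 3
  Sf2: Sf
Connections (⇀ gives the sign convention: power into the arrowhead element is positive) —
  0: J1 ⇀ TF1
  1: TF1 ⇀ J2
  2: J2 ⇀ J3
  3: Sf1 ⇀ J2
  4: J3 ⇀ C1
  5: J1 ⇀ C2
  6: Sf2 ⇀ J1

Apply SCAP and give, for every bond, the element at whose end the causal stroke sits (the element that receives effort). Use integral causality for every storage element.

#3 |Sf1  (source Sf1 imposes f)
#6 |Sf2  (Sf2 fixes flow; stroke at Sf2)
#1 |J2  (J2: bond 3 brought flow, rest push out)
#2 |J2  (common-f at J2 fixed by 3)
#4 |J3  (J3 needs exactly one e-in)
#0 |TF1  (TF TF1: opposite of bond 1)
#5 |J1  (closing 0-jn rule on J1)

b0 stroke→TF1
b1 stroke→J2
b2 stroke→J2
b3 stroke→Sf1
b4 stroke→J3
b5 stroke→J1
b6 stroke→Sf2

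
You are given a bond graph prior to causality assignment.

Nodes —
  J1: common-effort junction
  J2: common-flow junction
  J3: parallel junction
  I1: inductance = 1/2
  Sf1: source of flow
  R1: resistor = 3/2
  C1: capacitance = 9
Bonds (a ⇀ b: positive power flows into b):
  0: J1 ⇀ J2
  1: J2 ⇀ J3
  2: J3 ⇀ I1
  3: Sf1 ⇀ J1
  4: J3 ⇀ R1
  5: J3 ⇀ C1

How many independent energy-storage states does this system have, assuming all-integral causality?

2  (C1, I1 all integral)

bond 3 →Sf1  (Sf1 fixes flow; stroke at Sf1)
bond 0 →J1  (closing 0-jn rule on J1)
bond 1 →J2  (1-jn J2 has f-setter on 0)
bond 2 →I1  (I1: I, integral causality)
bond 5 →J3  (prefer integral on C1)
bond 4 →R1  (J3: bond 5 brought effort, rest push out)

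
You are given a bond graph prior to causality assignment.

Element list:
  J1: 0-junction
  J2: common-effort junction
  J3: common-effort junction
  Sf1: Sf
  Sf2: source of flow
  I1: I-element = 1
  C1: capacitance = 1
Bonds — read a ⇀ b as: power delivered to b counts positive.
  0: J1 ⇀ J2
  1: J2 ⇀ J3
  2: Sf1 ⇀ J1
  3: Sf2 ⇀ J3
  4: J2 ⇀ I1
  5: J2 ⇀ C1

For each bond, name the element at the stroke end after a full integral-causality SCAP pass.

β0 stroke→J1
β1 stroke→J3
β2 stroke→Sf1
β3 stroke→Sf2
β4 stroke→I1
β5 stroke→J2

#2 →Sf1  (source Sf1 imposes f)
#3 →Sf2  (Sf2 fixes flow; stroke at Sf2)
#0 →J1  (J1: last free bond brings effort in)
#1 →J3  (J3 needs exactly one e-in)
#4 →I1  (prefer integral on I1)
#5 →J2  (only one effort-in slot at J2)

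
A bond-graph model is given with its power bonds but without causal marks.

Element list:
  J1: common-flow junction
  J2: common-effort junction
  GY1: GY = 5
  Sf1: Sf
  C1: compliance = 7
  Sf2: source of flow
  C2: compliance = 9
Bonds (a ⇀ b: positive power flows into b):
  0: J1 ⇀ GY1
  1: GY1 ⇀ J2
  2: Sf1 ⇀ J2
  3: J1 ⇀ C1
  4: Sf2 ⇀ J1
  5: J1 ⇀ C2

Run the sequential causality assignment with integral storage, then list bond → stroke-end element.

b0 stroke at J1
b1 stroke at J2
b2 stroke at Sf1
b3 stroke at J1
b4 stroke at Sf2
b5 stroke at J1

b2 →Sf1  (Sf1: flow source, stroke at near end)
b4 →Sf2  (Sf2 fixes flow; stroke at Sf2)
b0 →J1  (1-jn J1 has f-setter on 4)
b3 →J1  (J1 flow already set via bond 4)
b5 →J1  (1-jn J1 has f-setter on 4)
b1 →J2  (J2 needs exactly one e-in)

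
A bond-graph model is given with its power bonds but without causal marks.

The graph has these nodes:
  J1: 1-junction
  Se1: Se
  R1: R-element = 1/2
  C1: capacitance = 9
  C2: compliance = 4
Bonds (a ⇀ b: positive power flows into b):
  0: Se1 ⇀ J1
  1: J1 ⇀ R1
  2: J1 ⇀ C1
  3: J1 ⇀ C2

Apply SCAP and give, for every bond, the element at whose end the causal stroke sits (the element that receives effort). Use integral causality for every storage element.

b0 stroke→J1  (Se1 (Se) sets effort on bond)
b2 stroke→J1  (C1 outputs effort q/C1)
b3 stroke→J1  (prefer integral on C2)
b1 stroke→R1  (J1 needs exactly one f-in)

bond 0 stroke→J1
bond 1 stroke→R1
bond 2 stroke→J1
bond 3 stroke→J1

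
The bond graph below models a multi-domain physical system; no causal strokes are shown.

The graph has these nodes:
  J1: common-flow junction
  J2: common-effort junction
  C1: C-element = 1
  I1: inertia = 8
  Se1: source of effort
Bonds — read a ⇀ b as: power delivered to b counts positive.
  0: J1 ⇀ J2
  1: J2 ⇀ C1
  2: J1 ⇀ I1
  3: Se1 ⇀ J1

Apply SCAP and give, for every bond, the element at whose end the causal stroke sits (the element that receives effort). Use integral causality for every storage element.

β0 stroke→J1
β1 stroke→J2
β2 stroke→I1
β3 stroke→J1

bond 3 stroke→J1  (Se1 fixes effort; stroke away)
bond 1 stroke→J2  (prefer integral on C1)
bond 0 stroke→J1  (0-jn J2 has e-setter on 1)
bond 2 stroke→I1  (J1 needs exactly one f-in)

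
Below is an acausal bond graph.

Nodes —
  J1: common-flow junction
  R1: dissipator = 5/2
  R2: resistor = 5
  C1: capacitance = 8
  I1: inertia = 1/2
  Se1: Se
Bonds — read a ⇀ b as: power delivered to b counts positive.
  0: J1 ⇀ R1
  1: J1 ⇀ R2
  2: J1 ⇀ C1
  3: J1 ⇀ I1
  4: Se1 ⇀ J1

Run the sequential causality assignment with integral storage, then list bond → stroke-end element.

b0 |J1
b1 |J1
b2 |J1
b3 |I1
b4 |J1

β4 stroke at J1  (Se1: effort source, stroke at far end)
β2 stroke at J1  (prefer integral on C1)
β3 stroke at I1  (prefer integral on I1)
β0 stroke at J1  (J1 flow already set via bond 3)
β1 stroke at J1  (1-jn J1 has f-setter on 3)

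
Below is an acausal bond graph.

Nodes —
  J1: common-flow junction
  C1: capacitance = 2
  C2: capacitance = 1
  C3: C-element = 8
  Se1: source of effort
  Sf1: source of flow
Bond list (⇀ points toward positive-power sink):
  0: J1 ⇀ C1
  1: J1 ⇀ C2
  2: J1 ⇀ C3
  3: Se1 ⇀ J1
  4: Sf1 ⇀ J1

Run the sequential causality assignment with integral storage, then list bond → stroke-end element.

#0 →J1
#1 →J1
#2 →J1
#3 →J1
#4 →Sf1

b3 stroke at J1  (Se1 (Se) sets effort on bond)
b4 stroke at Sf1  (source Sf1 imposes f)
b0 stroke at J1  (common-f at J1 fixed by 4)
b1 stroke at J1  (1-jn J1 has f-setter on 4)
b2 stroke at J1  (1-jn J1 has f-setter on 4)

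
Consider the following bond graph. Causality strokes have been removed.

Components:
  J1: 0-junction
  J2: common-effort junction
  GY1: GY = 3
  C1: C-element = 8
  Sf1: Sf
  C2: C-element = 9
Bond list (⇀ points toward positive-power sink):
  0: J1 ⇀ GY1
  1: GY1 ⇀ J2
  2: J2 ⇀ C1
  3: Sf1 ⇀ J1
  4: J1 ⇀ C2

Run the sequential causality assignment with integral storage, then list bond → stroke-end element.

β3 stroke→Sf1  (Sf1: flow source, stroke at near end)
β2 stroke→J2  (prefer integral on C1)
β1 stroke→GY1  (J2 effort already set via bond 2)
β0 stroke→GY1  (GY GY1: same side as bond 1)
β4 stroke→J1  (J1 needs exactly one e-in)

β0 |GY1
β1 |GY1
β2 |J2
β3 |Sf1
β4 |J1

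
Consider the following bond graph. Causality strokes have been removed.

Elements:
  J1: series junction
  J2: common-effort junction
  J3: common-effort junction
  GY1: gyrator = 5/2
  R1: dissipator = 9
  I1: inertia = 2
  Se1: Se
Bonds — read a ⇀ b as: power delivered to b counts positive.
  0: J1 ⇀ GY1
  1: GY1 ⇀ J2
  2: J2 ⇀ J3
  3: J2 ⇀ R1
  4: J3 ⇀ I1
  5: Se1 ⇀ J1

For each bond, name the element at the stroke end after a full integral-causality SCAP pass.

#5 stroke at J1  (Se1 (Se) sets effort on bond)
#0 stroke at GY1  (J1 needs exactly one f-in)
#1 stroke at GY1  (through GY1, causality inverts; strokes same side of GY1)
#4 stroke at I1  (I1 outputs flow p/I1)
#2 stroke at J3  (J3: last free bond brings effort in)
#3 stroke at J2  (closing 0-jn rule on J2)

#0 stroke at GY1
#1 stroke at GY1
#2 stroke at J3
#3 stroke at J2
#4 stroke at I1
#5 stroke at J1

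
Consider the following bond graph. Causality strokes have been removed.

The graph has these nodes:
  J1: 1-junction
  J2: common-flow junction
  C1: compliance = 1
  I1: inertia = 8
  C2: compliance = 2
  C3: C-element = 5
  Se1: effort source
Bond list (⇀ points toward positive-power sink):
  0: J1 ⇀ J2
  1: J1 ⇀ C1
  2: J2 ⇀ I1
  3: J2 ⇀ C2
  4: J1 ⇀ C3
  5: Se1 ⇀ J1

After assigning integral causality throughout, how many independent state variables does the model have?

#5 stroke at J1  (Se1 (Se) sets effort on bond)
#1 stroke at J1  (C1: C, integral causality)
#2 stroke at I1  (I1 integral (f out))
#0 stroke at J2  (J2: bond 2 brought flow, rest push out)
#3 stroke at J2  (J2: bond 2 brought flow, rest push out)
#4 stroke at J1  (1-jn J1 has f-setter on 0)

4  (C1, C2, C3, I1 all integral)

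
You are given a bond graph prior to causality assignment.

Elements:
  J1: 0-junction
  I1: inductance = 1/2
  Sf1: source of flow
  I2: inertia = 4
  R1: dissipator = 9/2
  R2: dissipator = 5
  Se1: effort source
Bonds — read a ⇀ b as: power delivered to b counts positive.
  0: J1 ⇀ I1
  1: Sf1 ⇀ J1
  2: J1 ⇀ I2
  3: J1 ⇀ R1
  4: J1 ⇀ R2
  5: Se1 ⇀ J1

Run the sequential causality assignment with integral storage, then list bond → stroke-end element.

#0 stroke→I1
#1 stroke→Sf1
#2 stroke→I2
#3 stroke→R1
#4 stroke→R2
#5 stroke→J1

b1 stroke at Sf1  (source Sf1 imposes f)
b5 stroke at J1  (source Se1 imposes e)
b0 stroke at I1  (J1: bond 5 brought effort, rest push out)
b2 stroke at I2  (0-jn J1 has e-setter on 5)
b3 stroke at R1  (J1: bond 5 brought effort, rest push out)
b4 stroke at R2  (common-e at J1 fixed by 5)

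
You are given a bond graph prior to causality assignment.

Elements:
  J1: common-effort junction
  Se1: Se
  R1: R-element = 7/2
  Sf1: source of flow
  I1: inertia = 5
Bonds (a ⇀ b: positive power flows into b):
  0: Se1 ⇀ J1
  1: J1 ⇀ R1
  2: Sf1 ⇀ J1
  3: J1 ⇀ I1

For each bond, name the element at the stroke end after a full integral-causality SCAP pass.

b0 |J1
b1 |R1
b2 |Sf1
b3 |I1

β0 stroke at J1  (Se1 fixes effort; stroke away)
β2 stroke at Sf1  (source Sf1 imposes f)
β1 stroke at R1  (0-jn J1 has e-setter on 0)
β3 stroke at I1  (common-e at J1 fixed by 0)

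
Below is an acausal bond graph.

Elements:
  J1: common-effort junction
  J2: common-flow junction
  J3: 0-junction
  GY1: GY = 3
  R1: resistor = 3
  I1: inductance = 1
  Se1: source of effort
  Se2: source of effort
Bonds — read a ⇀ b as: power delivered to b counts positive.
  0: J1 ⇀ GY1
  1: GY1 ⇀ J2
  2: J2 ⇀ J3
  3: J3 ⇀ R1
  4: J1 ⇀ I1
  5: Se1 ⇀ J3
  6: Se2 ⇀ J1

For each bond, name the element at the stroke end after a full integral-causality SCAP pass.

bond 0 →GY1
bond 1 →GY1
bond 2 →J2
bond 3 →R1
bond 4 →I1
bond 5 →J3
bond 6 →J1

b5 stroke→J3  (Se1 (Se) sets effort on bond)
b6 stroke→J1  (Se2 (Se) sets effort on bond)
b0 stroke→GY1  (common-e at J1 fixed by 6)
b4 stroke→I1  (J1: bond 6 brought effort, rest push out)
b2 stroke→J2  (common-e at J3 fixed by 5)
b3 stroke→R1  (0-jn J3 has e-setter on 5)
b1 stroke→GY1  (GY1 both-in/both-out from 0)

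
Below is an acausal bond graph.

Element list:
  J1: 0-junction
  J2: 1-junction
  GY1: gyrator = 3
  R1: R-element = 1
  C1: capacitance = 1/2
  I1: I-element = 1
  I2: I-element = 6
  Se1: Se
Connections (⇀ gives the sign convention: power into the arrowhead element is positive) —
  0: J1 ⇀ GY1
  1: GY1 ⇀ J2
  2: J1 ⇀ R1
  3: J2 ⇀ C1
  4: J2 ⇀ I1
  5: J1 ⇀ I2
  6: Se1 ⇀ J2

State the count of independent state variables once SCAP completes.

β6 stroke at J2  (Se1 fixes effort; stroke away)
β3 stroke at J2  (C1 integral (e out))
β4 stroke at I1  (I1: I, integral causality)
β1 stroke at J2  (J2: bond 4 brought flow, rest push out)
β0 stroke at J1  (through GY1, causality inverts; strokes same side of GY1)
β2 stroke at R1  (J1 effort already set via bond 0)
β5 stroke at I2  (common-e at J1 fixed by 0)

3  (C1, I1, I2 all integral)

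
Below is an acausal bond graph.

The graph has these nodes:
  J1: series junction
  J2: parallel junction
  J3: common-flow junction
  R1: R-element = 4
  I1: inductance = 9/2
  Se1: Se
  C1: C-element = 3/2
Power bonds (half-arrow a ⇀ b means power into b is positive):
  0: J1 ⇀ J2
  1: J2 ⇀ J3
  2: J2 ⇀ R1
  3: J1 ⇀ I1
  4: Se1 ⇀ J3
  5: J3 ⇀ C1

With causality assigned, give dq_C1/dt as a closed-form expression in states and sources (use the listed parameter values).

b4 |J3  (Se1 fixes effort; stroke away)
b3 |I1  (I1: I, integral causality)
b0 |J1  (1-jn J1 has f-setter on 3)
b5 |J3  (C1 outputs effort q/C1)
b1 |J2  (closing 1-jn rule on J3)
b2 |R1  (J2: bond 1 brought effort, rest push out)

dq_C1/dt = E_Se1/4 + 2*p_I1/9 - q_C1/6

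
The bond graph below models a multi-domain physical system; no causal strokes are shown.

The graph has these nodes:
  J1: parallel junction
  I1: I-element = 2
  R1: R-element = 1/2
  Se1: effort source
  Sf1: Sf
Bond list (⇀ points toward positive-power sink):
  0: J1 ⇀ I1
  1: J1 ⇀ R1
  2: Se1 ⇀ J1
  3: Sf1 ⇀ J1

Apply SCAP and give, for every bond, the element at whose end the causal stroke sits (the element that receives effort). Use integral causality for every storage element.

β0 →I1
β1 →R1
β2 →J1
β3 →Sf1

b2 →J1  (Se1 fixes effort; stroke away)
b3 →Sf1  (source Sf1 imposes f)
b0 →I1  (J1 effort already set via bond 2)
b1 →R1  (J1: bond 2 brought effort, rest push out)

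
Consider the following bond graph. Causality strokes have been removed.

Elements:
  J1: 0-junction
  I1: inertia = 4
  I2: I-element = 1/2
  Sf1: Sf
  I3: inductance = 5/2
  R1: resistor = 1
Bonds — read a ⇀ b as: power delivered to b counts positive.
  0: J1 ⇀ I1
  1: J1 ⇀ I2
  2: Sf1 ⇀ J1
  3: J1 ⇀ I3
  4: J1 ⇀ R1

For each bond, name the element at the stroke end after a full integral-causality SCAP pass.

bond 2 stroke→Sf1  (Sf1 fixes flow; stroke at Sf1)
bond 0 stroke→I1  (prefer integral on I1)
bond 1 stroke→I2  (prefer integral on I2)
bond 3 stroke→I3  (I3 outputs flow p/I3)
bond 4 stroke→J1  (J1 needs exactly one e-in)

β0 |I1
β1 |I2
β2 |Sf1
β3 |I3
β4 |J1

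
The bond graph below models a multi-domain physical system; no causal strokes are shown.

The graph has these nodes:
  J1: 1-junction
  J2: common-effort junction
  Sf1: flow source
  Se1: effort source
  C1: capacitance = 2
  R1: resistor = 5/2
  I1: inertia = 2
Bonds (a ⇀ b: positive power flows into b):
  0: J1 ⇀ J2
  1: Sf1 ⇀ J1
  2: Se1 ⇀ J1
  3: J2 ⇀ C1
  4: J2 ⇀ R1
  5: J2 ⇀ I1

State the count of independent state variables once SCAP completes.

2  (C1, I1 all integral)

#1 →Sf1  (Sf1 fixes flow; stroke at Sf1)
#2 →J1  (Se1: effort source, stroke at far end)
#0 →J1  (common-f at J1 fixed by 1)
#3 →J2  (prefer integral on C1)
#4 →R1  (0-jn J2 has e-setter on 3)
#5 →I1  (J2 effort already set via bond 3)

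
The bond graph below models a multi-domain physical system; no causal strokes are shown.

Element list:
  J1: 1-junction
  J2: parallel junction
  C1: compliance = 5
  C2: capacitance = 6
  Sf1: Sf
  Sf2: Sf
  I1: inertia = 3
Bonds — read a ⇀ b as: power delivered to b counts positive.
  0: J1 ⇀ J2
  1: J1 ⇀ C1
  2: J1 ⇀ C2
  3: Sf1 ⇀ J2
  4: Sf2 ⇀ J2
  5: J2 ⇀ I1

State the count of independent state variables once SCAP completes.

b3 stroke→Sf1  (source Sf1 imposes f)
b4 stroke→Sf2  (Sf2 (Sf) sets flow on bond)
b1 stroke→J1  (C1: C, integral causality)
b2 stroke→J1  (C2 integral (e out))
b0 stroke→J2  (only one flow-in slot at J1)
b5 stroke→I1  (0-jn J2 has e-setter on 0)

3  (C1, C2, I1 all integral)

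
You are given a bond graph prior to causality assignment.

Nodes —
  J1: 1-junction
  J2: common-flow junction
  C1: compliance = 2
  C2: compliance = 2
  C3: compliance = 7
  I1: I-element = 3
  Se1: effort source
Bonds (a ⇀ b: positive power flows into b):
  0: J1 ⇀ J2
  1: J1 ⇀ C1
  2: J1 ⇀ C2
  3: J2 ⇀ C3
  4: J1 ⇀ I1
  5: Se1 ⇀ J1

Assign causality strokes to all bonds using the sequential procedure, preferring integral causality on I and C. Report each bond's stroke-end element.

#0 →J1
#1 →J1
#2 →J1
#3 →J2
#4 →I1
#5 →J1

#5 |J1  (Se1 fixes effort; stroke away)
#1 |J1  (C1 integral (e out))
#2 |J1  (prefer integral on C2)
#3 |J2  (C3 integral (e out))
#0 |J1  (closing 1-jn rule on J2)
#4 |I1  (closing 1-jn rule on J1)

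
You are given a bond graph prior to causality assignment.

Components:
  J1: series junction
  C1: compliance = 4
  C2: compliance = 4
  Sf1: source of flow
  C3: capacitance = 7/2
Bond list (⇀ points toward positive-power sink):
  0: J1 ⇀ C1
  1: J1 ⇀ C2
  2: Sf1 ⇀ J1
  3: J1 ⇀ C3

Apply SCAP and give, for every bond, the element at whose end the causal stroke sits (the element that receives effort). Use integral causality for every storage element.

bond 2 stroke at Sf1  (source Sf1 imposes f)
bond 0 stroke at J1  (1-jn J1 has f-setter on 2)
bond 1 stroke at J1  (common-f at J1 fixed by 2)
bond 3 stroke at J1  (J1: bond 2 brought flow, rest push out)

bond 0 →J1
bond 1 →J1
bond 2 →Sf1
bond 3 →J1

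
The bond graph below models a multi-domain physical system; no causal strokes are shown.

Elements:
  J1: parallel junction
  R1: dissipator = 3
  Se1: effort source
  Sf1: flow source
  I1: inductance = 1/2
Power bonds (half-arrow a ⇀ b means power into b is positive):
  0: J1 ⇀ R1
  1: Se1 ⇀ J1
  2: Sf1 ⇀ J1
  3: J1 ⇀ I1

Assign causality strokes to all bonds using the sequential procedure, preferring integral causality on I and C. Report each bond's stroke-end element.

β0 |R1
β1 |J1
β2 |Sf1
β3 |I1

#1 stroke→J1  (source Se1 imposes e)
#2 stroke→Sf1  (Sf1: flow source, stroke at near end)
#0 stroke→R1  (common-e at J1 fixed by 1)
#3 stroke→I1  (0-jn J1 has e-setter on 1)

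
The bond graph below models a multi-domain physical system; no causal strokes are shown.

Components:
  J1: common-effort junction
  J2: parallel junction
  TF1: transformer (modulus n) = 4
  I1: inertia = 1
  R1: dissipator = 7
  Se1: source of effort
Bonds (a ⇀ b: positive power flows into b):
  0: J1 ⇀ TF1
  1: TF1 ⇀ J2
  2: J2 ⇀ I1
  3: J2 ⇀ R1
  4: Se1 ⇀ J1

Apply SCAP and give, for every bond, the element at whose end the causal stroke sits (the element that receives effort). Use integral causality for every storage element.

bond 0 →TF1
bond 1 →J2
bond 2 →I1
bond 3 →R1
bond 4 →J1

b4 stroke→J1  (Se1 fixes effort; stroke away)
b0 stroke→TF1  (0-jn J1 has e-setter on 4)
b1 stroke→J2  (TF1: transformer flips bond 0)
b2 stroke→I1  (J2 effort already set via bond 1)
b3 stroke→R1  (0-jn J2 has e-setter on 1)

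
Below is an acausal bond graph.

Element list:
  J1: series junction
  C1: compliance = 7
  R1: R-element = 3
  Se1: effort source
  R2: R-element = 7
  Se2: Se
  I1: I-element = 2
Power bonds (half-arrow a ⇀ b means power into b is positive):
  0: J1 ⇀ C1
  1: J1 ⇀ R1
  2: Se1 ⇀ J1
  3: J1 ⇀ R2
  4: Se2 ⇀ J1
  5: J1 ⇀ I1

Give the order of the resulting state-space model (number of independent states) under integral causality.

2  (C1, I1 all integral)

b2 stroke at J1  (Se1 fixes effort; stroke away)
b4 stroke at J1  (Se2 fixes effort; stroke away)
b0 stroke at J1  (prefer integral on C1)
b5 stroke at I1  (prefer integral on I1)
b1 stroke at J1  (J1 flow already set via bond 5)
b3 stroke at J1  (1-jn J1 has f-setter on 5)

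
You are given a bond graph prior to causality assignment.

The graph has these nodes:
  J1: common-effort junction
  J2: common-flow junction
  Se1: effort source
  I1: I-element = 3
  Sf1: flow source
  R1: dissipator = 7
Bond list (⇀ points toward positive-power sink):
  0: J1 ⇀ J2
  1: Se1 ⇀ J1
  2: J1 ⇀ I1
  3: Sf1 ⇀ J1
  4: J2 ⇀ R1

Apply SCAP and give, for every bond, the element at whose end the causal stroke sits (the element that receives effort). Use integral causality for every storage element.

bond 1 stroke→J1  (Se1 fixes effort; stroke away)
bond 3 stroke→Sf1  (source Sf1 imposes f)
bond 0 stroke→J2  (common-e at J1 fixed by 1)
bond 2 stroke→I1  (common-e at J1 fixed by 1)
bond 4 stroke→R1  (J2: last free bond brings flow in)

β0 stroke→J2
β1 stroke→J1
β2 stroke→I1
β3 stroke→Sf1
β4 stroke→R1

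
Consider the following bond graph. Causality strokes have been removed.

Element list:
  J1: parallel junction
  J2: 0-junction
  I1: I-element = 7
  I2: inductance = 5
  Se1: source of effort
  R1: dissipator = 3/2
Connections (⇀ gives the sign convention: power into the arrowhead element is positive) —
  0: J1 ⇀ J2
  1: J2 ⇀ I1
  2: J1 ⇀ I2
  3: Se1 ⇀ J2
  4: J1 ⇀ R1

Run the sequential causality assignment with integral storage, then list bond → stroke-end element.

bond 3 →J2  (Se1 fixes effort; stroke away)
bond 0 →J1  (common-e at J2 fixed by 3)
bond 1 →I1  (J2: bond 3 brought effort, rest push out)
bond 2 →I2  (J1 effort already set via bond 0)
bond 4 →R1  (common-e at J1 fixed by 0)

bond 0 stroke at J1
bond 1 stroke at I1
bond 2 stroke at I2
bond 3 stroke at J2
bond 4 stroke at R1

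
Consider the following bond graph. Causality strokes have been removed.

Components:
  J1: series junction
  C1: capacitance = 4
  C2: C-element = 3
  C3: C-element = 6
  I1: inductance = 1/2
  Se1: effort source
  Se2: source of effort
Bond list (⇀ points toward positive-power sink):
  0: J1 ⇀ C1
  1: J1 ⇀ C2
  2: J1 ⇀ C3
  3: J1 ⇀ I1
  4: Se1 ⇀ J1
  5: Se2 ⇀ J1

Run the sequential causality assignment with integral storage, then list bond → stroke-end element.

bond 4 stroke at J1  (Se1 fixes effort; stroke away)
bond 5 stroke at J1  (source Se2 imposes e)
bond 0 stroke at J1  (prefer integral on C1)
bond 1 stroke at J1  (prefer integral on C2)
bond 2 stroke at J1  (C3 outputs effort q/C3)
bond 3 stroke at I1  (only one flow-in slot at J1)

b0 |J1
b1 |J1
b2 |J1
b3 |I1
b4 |J1
b5 |J1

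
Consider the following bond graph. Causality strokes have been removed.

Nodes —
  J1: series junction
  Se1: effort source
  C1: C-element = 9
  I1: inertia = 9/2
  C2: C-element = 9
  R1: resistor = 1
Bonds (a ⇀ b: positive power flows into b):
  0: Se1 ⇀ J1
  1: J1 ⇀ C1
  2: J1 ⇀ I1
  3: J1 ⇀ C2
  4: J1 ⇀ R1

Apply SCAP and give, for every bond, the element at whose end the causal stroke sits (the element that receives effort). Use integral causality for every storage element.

bond 0 stroke at J1  (source Se1 imposes e)
bond 1 stroke at J1  (prefer integral on C1)
bond 2 stroke at I1  (I1 integral (f out))
bond 3 stroke at J1  (J1: bond 2 brought flow, rest push out)
bond 4 stroke at J1  (J1: bond 2 brought flow, rest push out)

#0 stroke at J1
#1 stroke at J1
#2 stroke at I1
#3 stroke at J1
#4 stroke at J1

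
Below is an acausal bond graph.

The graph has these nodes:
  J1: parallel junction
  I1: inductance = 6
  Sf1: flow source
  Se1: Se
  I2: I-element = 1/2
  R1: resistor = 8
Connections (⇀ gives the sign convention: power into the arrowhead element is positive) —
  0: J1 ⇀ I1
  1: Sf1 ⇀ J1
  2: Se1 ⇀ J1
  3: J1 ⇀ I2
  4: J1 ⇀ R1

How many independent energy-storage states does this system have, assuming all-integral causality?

2  (I1, I2 all integral)

b1 →Sf1  (Sf1 fixes flow; stroke at Sf1)
b2 →J1  (Se1: effort source, stroke at far end)
b0 →I1  (J1 effort already set via bond 2)
b3 →I2  (common-e at J1 fixed by 2)
b4 →R1  (J1: bond 2 brought effort, rest push out)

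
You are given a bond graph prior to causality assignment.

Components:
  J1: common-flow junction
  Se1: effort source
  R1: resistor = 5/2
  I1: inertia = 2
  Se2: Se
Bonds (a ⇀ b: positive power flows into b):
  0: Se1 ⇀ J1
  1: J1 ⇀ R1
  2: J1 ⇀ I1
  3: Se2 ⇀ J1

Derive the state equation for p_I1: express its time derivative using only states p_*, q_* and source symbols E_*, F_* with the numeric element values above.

dp_I1/dt = E_Se1 + E_Se2 - 5*p_I1/4

bond 0 stroke→J1  (source Se1 imposes e)
bond 3 stroke→J1  (Se2 (Se) sets effort on bond)
bond 2 stroke→I1  (I1 outputs flow p/I1)
bond 1 stroke→J1  (1-jn J1 has f-setter on 2)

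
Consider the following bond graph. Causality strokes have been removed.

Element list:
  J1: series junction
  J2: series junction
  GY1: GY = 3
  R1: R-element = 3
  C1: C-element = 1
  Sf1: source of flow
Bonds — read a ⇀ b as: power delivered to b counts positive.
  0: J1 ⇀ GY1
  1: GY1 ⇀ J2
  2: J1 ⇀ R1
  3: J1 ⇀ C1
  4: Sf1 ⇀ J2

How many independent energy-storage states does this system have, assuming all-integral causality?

1  (C1 all integral)

bond 4 |Sf1  (source Sf1 imposes f)
bond 1 |J2  (common-f at J2 fixed by 4)
bond 0 |J1  (through GY1, causality inverts; strokes same side of GY1)
bond 3 |J1  (C1 outputs effort q/C1)
bond 2 |R1  (only one flow-in slot at J1)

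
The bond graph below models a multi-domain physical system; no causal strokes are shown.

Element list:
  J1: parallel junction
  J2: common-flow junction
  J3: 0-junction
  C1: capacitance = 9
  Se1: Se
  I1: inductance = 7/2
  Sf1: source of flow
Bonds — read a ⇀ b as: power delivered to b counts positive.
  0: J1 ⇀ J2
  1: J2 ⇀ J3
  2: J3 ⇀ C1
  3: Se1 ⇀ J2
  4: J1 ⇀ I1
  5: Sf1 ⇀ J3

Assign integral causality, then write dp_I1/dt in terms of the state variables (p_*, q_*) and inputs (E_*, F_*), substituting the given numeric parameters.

dp_I1/dt = -E_Se1 + q_C1/9

bond 3 →J2  (Se1: effort source, stroke at far end)
bond 5 →Sf1  (Sf1 (Sf) sets flow on bond)
bond 2 →J3  (prefer integral on C1)
bond 1 →J2  (J3 effort already set via bond 2)
bond 0 →J1  (J2 needs exactly one f-in)
bond 4 →I1  (0-jn J1 has e-setter on 0)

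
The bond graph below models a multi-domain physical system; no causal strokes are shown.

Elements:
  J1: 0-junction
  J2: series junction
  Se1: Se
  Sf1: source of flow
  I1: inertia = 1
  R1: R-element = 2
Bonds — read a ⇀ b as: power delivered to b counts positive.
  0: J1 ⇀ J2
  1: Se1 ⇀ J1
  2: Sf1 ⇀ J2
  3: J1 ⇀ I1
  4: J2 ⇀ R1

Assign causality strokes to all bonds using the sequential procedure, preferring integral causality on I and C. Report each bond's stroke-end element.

b1 stroke→J1  (Se1 fixes effort; stroke away)
b2 stroke→Sf1  (source Sf1 imposes f)
b0 stroke→J2  (J1: bond 1 brought effort, rest push out)
b3 stroke→I1  (J1 effort already set via bond 1)
b4 stroke→J2  (J2 flow already set via bond 2)

b0 stroke→J2
b1 stroke→J1
b2 stroke→Sf1
b3 stroke→I1
b4 stroke→J2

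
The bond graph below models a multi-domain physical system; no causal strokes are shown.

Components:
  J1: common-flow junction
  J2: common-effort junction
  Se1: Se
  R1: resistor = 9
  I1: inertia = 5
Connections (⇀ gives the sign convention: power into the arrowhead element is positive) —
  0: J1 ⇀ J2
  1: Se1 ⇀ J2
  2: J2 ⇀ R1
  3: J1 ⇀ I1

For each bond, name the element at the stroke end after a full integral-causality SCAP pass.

β1 |J2  (Se1 (Se) sets effort on bond)
β0 |J1  (common-e at J2 fixed by 1)
β2 |R1  (J2 effort already set via bond 1)
β3 |I1  (only one flow-in slot at J1)

b0 →J1
b1 →J2
b2 →R1
b3 →I1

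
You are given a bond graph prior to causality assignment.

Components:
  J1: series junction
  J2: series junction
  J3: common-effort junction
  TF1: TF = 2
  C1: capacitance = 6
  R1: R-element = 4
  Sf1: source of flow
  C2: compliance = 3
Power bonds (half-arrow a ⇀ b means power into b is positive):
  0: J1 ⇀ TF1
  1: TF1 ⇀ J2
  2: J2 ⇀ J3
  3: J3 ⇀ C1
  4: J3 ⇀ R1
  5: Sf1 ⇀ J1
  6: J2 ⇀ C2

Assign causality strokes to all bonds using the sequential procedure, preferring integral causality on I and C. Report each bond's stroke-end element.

bond 0 →J1
bond 1 →TF1
bond 2 →J2
bond 3 →J3
bond 4 →R1
bond 5 →Sf1
bond 6 →J2

b5 stroke→Sf1  (Sf1: flow source, stroke at near end)
b0 stroke→J1  (1-jn J1 has f-setter on 5)
b1 stroke→TF1  (through TF1, causality passes straight; one stroke at TF1)
b2 stroke→J2  (J2: bond 1 brought flow, rest push out)
b6 stroke→J2  (common-f at J2 fixed by 1)
b3 stroke→J3  (prefer integral on C1)
b4 stroke→R1  (common-e at J3 fixed by 3)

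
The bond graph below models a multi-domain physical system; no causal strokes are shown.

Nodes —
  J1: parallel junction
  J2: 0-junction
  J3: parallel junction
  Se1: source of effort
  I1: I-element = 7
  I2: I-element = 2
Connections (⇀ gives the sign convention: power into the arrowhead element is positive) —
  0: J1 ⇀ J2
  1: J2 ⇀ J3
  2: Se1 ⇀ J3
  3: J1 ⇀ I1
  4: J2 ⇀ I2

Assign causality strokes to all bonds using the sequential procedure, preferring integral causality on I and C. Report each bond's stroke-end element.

β0 stroke→J1
β1 stroke→J2
β2 stroke→J3
β3 stroke→I1
β4 stroke→I2

β2 stroke→J3  (source Se1 imposes e)
β1 stroke→J2  (J3 effort already set via bond 2)
β0 stroke→J1  (J2: bond 1 brought effort, rest push out)
β4 stroke→I2  (J2 effort already set via bond 1)
β3 stroke→I1  (J1: bond 0 brought effort, rest push out)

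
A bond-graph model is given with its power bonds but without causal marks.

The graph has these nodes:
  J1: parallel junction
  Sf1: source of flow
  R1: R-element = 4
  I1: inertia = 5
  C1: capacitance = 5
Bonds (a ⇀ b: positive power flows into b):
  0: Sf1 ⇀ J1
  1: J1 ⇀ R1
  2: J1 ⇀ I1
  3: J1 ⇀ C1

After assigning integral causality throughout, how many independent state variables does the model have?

b0 stroke at Sf1  (Sf1 fixes flow; stroke at Sf1)
b2 stroke at I1  (I1 integral (f out))
b3 stroke at J1  (C1 integral (e out))
b1 stroke at R1  (0-jn J1 has e-setter on 3)

2  (C1, I1 all integral)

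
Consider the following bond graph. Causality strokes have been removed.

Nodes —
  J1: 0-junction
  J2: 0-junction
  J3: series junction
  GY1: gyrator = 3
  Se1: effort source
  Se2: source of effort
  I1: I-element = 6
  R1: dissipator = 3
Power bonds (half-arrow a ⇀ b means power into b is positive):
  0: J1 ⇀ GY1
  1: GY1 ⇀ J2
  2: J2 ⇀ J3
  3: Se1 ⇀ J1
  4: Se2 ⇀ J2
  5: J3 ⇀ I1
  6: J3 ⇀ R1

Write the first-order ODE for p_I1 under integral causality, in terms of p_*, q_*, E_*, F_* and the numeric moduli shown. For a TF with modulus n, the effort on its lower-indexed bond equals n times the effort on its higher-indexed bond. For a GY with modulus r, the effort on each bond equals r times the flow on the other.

dp_I1/dt = E_Se2 - p_I1/2

b3 stroke at J1  (Se1 (Se) sets effort on bond)
b4 stroke at J2  (Se2 (Se) sets effort on bond)
b0 stroke at GY1  (J1: bond 3 brought effort, rest push out)
b1 stroke at GY1  (common-e at J2 fixed by 4)
b2 stroke at J3  (common-e at J2 fixed by 4)
b5 stroke at I1  (I1 integral (f out))
b6 stroke at J3  (1-jn J3 has f-setter on 5)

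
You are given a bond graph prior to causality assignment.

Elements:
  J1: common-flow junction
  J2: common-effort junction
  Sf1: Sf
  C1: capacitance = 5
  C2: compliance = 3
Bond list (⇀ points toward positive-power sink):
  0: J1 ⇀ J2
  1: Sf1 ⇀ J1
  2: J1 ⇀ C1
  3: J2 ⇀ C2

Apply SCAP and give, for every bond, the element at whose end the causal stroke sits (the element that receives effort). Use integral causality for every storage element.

β0 stroke→J1
β1 stroke→Sf1
β2 stroke→J1
β3 stroke→J2

bond 1 stroke→Sf1  (Sf1 (Sf) sets flow on bond)
bond 0 stroke→J1  (J1: bond 1 brought flow, rest push out)
bond 2 stroke→J1  (J1 flow already set via bond 1)
bond 3 stroke→J2  (closing 0-jn rule on J2)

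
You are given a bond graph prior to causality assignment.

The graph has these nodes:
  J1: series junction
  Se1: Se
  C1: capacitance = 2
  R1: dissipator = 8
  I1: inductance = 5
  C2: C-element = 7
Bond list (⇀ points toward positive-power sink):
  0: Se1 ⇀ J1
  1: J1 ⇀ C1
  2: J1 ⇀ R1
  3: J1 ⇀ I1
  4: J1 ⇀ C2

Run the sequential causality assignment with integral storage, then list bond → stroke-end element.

#0 →J1
#1 →J1
#2 →J1
#3 →I1
#4 →J1

#0 stroke at J1  (source Se1 imposes e)
#1 stroke at J1  (prefer integral on C1)
#3 stroke at I1  (I1: I, integral causality)
#2 stroke at J1  (J1: bond 3 brought flow, rest push out)
#4 stroke at J1  (J1 flow already set via bond 3)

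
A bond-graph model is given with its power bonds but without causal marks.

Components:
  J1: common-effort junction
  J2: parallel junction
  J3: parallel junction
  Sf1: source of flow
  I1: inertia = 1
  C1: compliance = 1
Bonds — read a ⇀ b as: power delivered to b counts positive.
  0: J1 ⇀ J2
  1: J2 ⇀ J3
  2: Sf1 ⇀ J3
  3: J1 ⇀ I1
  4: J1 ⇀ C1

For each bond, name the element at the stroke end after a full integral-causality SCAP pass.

bond 0 stroke→J2
bond 1 stroke→J3
bond 2 stroke→Sf1
bond 3 stroke→I1
bond 4 stroke→J1

bond 2 |Sf1  (Sf1: flow source, stroke at near end)
bond 1 |J3  (J3 needs exactly one e-in)
bond 0 |J2  (J2: last free bond brings effort in)
bond 3 |I1  (I1 integral (f out))
bond 4 |J1  (only one effort-in slot at J1)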